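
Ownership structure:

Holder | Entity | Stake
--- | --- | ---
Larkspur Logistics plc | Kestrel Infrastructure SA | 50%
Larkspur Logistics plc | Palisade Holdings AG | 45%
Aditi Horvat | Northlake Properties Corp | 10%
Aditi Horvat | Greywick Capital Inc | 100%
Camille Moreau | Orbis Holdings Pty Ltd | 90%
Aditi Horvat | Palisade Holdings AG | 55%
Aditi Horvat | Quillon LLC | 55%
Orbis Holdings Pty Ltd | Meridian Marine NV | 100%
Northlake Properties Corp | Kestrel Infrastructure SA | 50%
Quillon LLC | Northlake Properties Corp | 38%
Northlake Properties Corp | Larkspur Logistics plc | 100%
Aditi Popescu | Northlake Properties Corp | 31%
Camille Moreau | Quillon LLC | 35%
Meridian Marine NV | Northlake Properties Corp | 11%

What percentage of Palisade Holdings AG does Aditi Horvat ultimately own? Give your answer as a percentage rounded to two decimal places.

Aditi Horvat reaches Palisade along 3 paths.
Direct stake: 55% = 55%.
Via Quillon → Northlake → Larkspur: 55% × 38% × 100% × 45% = 9.405%.
Via Northlake → Larkspur: 10% × 100% × 45% = 4.5%.
Total: 55% + 9.405% + 4.5% = 68.905%.
Rounded: 68.91%.

68.91%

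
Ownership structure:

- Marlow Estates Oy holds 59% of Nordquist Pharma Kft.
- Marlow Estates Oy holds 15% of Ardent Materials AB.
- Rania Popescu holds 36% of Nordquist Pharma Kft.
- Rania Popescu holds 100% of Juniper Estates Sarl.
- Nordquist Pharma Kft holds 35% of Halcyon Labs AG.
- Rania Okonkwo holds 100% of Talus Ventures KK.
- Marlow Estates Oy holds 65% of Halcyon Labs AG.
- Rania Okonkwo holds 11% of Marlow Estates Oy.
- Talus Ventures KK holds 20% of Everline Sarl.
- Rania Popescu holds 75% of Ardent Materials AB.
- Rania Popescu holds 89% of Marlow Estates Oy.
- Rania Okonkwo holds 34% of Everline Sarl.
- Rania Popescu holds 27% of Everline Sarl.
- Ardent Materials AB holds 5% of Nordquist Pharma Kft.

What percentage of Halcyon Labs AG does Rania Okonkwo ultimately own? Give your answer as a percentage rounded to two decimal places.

Rania Okonkwo reaches Halcyon along 3 paths.
Via Marlow: 11% × 65% = 7.15%.
Via Marlow → Nordquist: 11% × 59% × 35% = 2.2715%.
Via Marlow → Ardent → Nordquist: 11% × 15% × 5% × 35% = 0.028875%.
Total: 7.15% + 2.2715% + 0.028875% = 9.450375%.
Rounded: 9.45%.

9.45%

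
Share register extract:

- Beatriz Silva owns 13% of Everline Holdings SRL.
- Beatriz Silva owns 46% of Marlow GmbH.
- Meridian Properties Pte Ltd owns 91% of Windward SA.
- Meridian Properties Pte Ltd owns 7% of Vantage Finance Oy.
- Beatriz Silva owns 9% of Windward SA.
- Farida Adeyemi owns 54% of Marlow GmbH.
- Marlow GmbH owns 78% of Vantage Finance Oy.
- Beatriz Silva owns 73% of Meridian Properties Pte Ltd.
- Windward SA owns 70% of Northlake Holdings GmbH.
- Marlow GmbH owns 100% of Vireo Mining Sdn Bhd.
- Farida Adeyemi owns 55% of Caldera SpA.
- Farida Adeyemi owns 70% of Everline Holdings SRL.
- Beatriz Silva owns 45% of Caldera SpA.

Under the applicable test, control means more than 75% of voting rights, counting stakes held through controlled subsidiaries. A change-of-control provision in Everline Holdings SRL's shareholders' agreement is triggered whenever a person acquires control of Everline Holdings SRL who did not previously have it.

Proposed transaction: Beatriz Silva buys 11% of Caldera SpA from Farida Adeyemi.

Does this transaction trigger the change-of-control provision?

No

The purchase adds only to Beatriz's holdings (Farida's stake shrinks), so Beatriz is the only person who could newly come to control Everline.
Beatriz's largest direct stake is 73% in Meridian, which does not meet the threshold, so Beatriz controls no company.
In Everline, Beatriz's side holds only 13%, not > 75%.
So before the transaction, Beatriz does not control Everline.
After the purchase, Beatriz's direct stake in Caldera rises to 45% + 11% = 56%, and Farida's stake falls to 44%.
Beatriz's side now holds 56% of Caldera, not > 75%, so Beatriz still does not control Caldera.
After the transaction, Beatriz's side holds 13% of Everline, not > 75%, so Beatriz still does not control Everline.
No new person acquires control, so the clause is not triggered.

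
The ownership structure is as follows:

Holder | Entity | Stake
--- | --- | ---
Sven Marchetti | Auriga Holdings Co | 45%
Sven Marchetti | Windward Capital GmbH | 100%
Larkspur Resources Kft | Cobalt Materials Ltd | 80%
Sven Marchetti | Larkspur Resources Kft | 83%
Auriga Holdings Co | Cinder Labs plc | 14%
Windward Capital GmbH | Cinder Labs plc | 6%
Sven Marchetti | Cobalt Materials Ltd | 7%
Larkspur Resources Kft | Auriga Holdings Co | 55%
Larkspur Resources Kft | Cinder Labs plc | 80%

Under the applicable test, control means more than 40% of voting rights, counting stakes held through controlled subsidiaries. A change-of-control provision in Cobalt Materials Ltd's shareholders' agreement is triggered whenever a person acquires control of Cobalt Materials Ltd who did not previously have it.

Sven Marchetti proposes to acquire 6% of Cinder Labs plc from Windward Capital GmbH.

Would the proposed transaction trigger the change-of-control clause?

The purchase adds only to Sven's holdings (Windward's stake shrinks), so Sven is the only person who could newly come to control Cobalt.
Sven holds 83% of Larkspur, so Sven controls Larkspur.
Larkspur and Sven together hold 80% + 7% = 87% of Cobalt, so Sven controls Cobalt.
So Sven already controls Cobalt before the transaction.
After the purchase, Sven holds 6% of Cinder directly, and Windward's stake falls to 0%.
Sven controlled Cobalt already, so this is not a new person acquiring control; every other person's position is unchanged or reduced.
No new person acquires control, so the clause is not triggered.

No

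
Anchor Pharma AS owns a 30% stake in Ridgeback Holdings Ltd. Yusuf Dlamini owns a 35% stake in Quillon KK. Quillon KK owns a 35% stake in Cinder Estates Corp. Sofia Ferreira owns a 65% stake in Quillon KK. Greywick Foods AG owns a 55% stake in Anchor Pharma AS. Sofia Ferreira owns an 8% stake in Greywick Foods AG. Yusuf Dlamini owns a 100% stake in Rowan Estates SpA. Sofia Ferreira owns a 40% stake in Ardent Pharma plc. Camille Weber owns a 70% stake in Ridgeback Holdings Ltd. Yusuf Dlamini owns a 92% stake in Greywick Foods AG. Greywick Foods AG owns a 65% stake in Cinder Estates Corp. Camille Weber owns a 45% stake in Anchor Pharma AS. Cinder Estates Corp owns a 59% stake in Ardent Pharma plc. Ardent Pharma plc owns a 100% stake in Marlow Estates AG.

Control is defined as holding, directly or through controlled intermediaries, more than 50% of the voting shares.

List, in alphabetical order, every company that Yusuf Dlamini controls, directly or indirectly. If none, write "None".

Yusuf holds 92% of Greywick, so Yusuf controls Greywick.
Greywick holds 65% of Cinder, so Yusuf controls Cinder.
Cinder holds 59% of Ardent, so Yusuf controls Ardent.
Greywick holds 55% of Anchor, so Yusuf controls Anchor.
Ardent holds 100% of Marlow, so Yusuf controls Marlow.
Yusuf holds 100% of Rowan, so Yusuf controls Rowan.
No other company's threshold is met.

Anchor Pharma AS, Ardent Pharma plc, Cinder Estates Corp, Greywick Foods AG, Marlow Estates AG, Rowan Estates SpA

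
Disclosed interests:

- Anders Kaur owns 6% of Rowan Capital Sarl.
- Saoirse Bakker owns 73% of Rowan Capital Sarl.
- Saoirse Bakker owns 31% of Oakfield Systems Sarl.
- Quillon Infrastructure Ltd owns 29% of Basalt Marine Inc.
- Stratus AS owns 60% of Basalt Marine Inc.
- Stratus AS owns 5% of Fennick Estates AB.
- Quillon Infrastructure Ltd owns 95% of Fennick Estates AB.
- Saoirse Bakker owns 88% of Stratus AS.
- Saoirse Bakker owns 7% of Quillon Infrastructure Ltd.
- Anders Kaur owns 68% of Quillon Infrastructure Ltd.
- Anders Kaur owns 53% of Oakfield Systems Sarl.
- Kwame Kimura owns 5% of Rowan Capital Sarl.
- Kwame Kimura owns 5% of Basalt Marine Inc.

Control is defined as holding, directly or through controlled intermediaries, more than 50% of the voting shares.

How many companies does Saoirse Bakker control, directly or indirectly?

Saoirse holds 88% of Stratus, so Saoirse controls Stratus.
Saoirse holds 73% of Rowan, so Saoirse controls Rowan.
Stratus holds 60% of Basalt, so Saoirse controls Basalt.
No other company's threshold is met.
Saoirse controls 3 companies.

3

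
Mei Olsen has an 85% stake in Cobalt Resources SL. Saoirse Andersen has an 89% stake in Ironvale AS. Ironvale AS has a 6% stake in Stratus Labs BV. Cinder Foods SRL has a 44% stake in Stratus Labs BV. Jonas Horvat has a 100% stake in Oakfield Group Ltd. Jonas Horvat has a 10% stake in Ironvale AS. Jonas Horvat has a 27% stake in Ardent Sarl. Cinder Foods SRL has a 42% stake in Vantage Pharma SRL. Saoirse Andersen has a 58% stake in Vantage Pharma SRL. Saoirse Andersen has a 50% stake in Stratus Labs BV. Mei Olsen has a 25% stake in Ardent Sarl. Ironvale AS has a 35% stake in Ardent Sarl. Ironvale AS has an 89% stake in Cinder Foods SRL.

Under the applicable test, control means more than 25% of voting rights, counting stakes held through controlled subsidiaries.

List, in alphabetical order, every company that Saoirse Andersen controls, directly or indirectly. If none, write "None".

Saoirse holds 89% of Ironvale, so Saoirse controls Ironvale.
Ironvale holds 89% of Cinder, so Saoirse controls Cinder.
Ironvale holds 35% of Ardent, so Saoirse controls Ardent.
Saoirse and Cinder and Ironvale together hold 50% + 44% + 6% = 100% of Stratus, so Saoirse controls Stratus.
Saoirse and Cinder together hold 58% + 42% = 100% of Vantage, so Saoirse controls Vantage.
No other company's threshold is met.

Ardent Sarl, Cinder Foods SRL, Ironvale AS, Stratus Labs BV, Vantage Pharma SRL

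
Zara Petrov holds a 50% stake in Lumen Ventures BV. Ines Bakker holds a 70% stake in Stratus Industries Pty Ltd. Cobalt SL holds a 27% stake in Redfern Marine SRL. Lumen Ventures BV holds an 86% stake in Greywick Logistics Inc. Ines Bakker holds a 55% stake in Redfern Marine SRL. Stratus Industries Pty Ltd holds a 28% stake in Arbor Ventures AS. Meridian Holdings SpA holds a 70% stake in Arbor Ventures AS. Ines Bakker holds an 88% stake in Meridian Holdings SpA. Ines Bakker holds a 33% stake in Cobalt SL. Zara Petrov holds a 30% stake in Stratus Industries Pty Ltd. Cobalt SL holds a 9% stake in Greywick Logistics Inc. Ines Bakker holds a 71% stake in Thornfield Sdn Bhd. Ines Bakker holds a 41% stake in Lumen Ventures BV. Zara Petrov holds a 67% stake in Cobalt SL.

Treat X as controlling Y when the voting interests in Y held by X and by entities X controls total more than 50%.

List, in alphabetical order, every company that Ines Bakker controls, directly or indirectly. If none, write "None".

Arbor Ventures AS, Meridian Holdings SpA, Redfern Marine SRL, Stratus Industries Pty Ltd, Thornfield Sdn Bhd

Ines holds 70% of Stratus, so Ines controls Stratus.
Ines holds 88% of Meridian, so Ines controls Meridian.
Meridian and Stratus together hold 70% + 28% = 98% of Arbor, so Ines controls Arbor.
Ines holds 71% of Thornfield, so Ines controls Thornfield.
Ines holds 55% of Redfern, so Ines controls Redfern.
No other company's threshold is met.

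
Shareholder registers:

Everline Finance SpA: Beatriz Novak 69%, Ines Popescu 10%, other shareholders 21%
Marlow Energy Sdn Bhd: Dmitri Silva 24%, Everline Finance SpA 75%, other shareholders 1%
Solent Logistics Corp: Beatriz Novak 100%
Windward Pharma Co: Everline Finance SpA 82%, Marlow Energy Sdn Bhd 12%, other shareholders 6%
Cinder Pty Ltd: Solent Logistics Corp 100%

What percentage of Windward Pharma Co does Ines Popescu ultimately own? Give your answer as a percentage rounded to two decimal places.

9.10%

Ines reaches Windward along 2 paths.
Via Everline: 10% × 82% = 8.2%.
Via Everline → Marlow: 10% × 75% × 12% = 0.9%.
Total: 8.2% + 0.9% = 9.1%.
Rounded: 9.10%.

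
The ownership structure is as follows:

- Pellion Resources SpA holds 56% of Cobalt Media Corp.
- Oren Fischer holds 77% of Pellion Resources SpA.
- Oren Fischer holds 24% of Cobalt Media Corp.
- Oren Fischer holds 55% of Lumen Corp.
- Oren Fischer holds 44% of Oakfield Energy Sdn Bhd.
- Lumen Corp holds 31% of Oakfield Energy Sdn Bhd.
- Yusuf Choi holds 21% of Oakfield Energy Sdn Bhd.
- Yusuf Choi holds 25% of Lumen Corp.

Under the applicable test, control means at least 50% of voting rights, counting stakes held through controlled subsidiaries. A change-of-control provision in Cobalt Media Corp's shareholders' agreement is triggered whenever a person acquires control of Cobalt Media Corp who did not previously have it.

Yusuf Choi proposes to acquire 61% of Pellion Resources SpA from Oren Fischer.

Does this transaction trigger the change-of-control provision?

The purchase adds only to Yusuf's holdings (Oren's stake shrinks), so Yusuf is the only person who could newly come to control Cobalt.
Yusuf's largest direct stake is 25% in Lumen, which does not meet the threshold, so Yusuf controls no company.
Neither Yusuf nor any entity Yusuf controls holds any voting interest in Cobalt.
So before the transaction, Yusuf does not control Cobalt.
After the purchase, Yusuf holds 61% of Pellion directly, and Oren's stake falls to 16%.
Yusuf holds 61% of Pellion, so Yusuf controls Pellion.
Pellion holds 56% of Cobalt, so Yusuf controls Cobalt.
Yusuf did not control Cobalt before and does after, so the clause is triggered.

Yes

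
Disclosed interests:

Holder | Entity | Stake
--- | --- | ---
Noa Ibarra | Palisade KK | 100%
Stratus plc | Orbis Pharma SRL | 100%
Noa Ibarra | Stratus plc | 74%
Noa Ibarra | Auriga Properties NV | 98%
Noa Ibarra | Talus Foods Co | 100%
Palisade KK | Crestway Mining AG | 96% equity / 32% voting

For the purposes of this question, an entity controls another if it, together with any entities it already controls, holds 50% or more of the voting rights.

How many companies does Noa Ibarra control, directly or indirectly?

5

Noa holds 100% of Palisade, so Noa controls Palisade.
Noa holds 74% of Stratus, so Noa controls Stratus.
Stratus holds 100% of Orbis, so Noa controls Orbis.
Noa holds 100% of Talus, so Noa controls Talus.
Noa holds 98% of Auriga, so Noa controls Auriga.
No other company's threshold is met.
Noa controls 5 companies.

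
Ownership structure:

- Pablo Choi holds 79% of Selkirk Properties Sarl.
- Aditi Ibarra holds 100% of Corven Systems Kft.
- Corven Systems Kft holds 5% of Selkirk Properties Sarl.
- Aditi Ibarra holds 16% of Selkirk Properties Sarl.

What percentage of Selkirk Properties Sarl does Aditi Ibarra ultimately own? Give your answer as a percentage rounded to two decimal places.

Aditi reaches Selkirk along 2 paths.
Direct stake: 16% = 16%.
Via Corven: 100% × 5% = 5%.
Total: 16% + 5% = 21%.
Rounded: 21.00%.

21.00%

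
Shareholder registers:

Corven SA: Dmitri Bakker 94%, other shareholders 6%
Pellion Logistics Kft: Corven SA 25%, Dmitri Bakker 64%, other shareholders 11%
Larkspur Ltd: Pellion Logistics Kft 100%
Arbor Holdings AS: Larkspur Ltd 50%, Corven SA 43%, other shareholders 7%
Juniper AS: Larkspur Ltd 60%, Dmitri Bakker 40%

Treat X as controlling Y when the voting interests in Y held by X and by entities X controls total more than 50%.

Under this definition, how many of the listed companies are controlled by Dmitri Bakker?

5

Dmitri holds 94% of Corven, so Dmitri controls Corven.
Corven and Dmitri together hold 25% + 64% = 89% of Pellion, so Dmitri controls Pellion.
Pellion holds 100% of Larkspur, so Dmitri controls Larkspur.
Larkspur and Corven together hold 50% + 43% = 93% of Arbor, so Dmitri controls Arbor.
Larkspur and Dmitri together hold 60% + 40% = 100% of Juniper, so Dmitri controls Juniper.
Dmitri controls 5 companies.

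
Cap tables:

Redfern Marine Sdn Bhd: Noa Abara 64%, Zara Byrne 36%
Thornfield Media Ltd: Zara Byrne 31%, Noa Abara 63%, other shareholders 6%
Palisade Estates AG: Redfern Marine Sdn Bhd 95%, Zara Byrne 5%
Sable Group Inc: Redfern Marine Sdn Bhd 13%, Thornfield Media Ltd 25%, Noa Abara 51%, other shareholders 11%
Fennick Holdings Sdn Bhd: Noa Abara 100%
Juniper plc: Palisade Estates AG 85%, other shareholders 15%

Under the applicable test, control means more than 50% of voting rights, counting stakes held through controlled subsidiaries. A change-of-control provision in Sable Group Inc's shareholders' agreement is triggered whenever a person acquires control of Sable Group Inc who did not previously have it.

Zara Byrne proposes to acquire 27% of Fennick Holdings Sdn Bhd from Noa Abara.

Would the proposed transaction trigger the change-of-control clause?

The purchase adds only to Zara's holdings (Noa's stake shrinks), so Zara is the only person who could newly come to control Sable.
Zara's largest direct stake is 36% in Redfern, which does not meet the threshold, so Zara controls no company.
Neither Zara nor any entity Zara controls holds any voting interest in Sable.
So before the transaction, Zara does not control Sable.
After the purchase, Zara holds 27% of Fennick directly, and Noa's stake falls to 73%.
Zara's side now holds 27% of Fennick, not > 50%, so Zara still does not control Fennick.
After the transaction, neither Zara nor any entity Zara controls holds a voting interest in Sable, so Zara still does not control it.
No new person acquires control, so the clause is not triggered.

No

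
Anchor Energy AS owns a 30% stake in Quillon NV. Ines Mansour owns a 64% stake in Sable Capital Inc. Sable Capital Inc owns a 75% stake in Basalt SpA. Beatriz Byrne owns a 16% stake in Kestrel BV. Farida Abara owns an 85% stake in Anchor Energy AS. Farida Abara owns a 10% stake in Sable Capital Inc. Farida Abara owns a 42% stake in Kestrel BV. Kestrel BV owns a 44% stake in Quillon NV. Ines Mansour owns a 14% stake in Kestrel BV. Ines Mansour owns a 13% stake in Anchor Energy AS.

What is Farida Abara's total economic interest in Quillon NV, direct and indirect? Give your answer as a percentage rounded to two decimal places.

43.98%

Farida reaches Quillon along 2 paths.
Via Kestrel: 42% × 44% = 18.48%.
Via Anchor: 85% × 30% = 25.5%.
Total: 18.48% + 25.5% = 43.98%.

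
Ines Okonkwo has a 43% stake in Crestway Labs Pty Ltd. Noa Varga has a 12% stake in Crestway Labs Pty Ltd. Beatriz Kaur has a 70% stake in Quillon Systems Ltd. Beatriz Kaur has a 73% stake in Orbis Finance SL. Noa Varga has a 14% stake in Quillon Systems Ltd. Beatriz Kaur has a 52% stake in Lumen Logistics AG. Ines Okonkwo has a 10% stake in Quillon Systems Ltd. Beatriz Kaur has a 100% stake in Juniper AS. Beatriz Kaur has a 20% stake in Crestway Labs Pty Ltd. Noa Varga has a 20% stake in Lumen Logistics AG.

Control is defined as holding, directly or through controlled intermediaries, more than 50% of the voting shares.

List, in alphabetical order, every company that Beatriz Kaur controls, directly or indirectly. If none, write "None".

Beatriz holds 70% of Quillon, so Beatriz controls Quillon.
Beatriz holds 52% of Lumen, so Beatriz controls Lumen.
Beatriz holds 100% of Juniper, so Beatriz controls Juniper.
Beatriz holds 73% of Orbis, so Beatriz controls Orbis.
No other company's threshold is met.

Juniper AS, Lumen Logistics AG, Orbis Finance SL, Quillon Systems Ltd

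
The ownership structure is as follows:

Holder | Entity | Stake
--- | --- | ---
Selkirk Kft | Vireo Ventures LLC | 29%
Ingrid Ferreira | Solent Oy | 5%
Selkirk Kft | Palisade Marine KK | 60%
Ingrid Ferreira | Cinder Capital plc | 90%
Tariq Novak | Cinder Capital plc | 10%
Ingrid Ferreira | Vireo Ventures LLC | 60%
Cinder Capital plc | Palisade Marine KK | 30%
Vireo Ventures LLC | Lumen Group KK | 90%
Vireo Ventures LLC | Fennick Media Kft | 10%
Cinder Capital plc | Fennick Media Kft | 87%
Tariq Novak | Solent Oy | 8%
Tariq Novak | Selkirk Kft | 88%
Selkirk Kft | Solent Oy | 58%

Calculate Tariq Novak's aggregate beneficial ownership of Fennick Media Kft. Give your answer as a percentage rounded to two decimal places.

11.25%

Tariq reaches Fennick along 2 paths.
Via Cinder: 10% × 87% = 8.7%.
Via Selkirk → Vireo: 88% × 29% × 10% = 2.552%.
Total: 8.7% + 2.552% = 11.252%.
Rounded: 11.25%.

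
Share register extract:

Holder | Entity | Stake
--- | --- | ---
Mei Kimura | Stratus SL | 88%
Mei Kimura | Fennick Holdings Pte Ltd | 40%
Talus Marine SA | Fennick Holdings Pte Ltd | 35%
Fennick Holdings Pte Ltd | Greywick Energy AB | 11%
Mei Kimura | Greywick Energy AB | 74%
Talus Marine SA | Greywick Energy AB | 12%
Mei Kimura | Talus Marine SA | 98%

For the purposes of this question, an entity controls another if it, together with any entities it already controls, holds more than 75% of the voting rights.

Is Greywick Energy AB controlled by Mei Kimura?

Yes

Mei holds 98% of Talus, so Mei controls Talus.
Mei and Talus together hold 74% + 12% = 86% of Greywick, so Mei controls Greywick.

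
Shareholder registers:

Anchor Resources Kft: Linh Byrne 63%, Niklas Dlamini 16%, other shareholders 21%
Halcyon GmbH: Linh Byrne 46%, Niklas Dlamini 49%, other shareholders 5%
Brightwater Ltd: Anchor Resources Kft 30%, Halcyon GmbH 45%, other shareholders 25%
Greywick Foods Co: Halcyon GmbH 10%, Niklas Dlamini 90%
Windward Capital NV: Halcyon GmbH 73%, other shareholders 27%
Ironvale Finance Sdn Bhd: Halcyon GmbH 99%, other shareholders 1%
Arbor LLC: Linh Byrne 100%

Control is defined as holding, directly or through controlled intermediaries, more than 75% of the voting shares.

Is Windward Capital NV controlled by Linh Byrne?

No

Linh holds 100% of Arbor, so Linh controls Arbor.
Neither Linh nor any entity Linh controls holds any voting interest in Windward.
So Linh does not control Windward.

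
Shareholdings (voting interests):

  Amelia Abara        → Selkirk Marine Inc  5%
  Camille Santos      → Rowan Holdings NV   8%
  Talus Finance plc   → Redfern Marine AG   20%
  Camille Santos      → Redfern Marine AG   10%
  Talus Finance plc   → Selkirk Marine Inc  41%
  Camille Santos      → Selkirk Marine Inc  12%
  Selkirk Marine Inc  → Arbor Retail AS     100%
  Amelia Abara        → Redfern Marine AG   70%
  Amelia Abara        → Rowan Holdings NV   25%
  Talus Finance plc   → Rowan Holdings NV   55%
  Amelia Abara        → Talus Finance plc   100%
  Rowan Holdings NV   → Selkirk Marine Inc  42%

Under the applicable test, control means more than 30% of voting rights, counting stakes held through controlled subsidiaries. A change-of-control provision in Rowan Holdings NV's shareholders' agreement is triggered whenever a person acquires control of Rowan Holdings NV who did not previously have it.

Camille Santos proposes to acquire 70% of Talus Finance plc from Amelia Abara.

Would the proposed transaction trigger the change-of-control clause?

Yes

The purchase adds only to Camille's holdings (Amelia's stake shrinks), so Camille is the only person who could newly come to control Rowan.
Camille's largest direct stake is 12% in Selkirk, which does not meet the threshold, so Camille controls no company.
In Rowan, Camille's side holds only 8%, not > 30%.
So before the transaction, Camille does not control Rowan.
After the purchase, Camille holds 70% of Talus directly, and Amelia's stake falls to 30%.
Camille holds 70% of Talus, so Camille controls Talus.
Camille and Talus together hold 8% + 55% = 63% of Rowan, so Camille controls Rowan.
Camille did not control Rowan before and does after, so the clause is triggered.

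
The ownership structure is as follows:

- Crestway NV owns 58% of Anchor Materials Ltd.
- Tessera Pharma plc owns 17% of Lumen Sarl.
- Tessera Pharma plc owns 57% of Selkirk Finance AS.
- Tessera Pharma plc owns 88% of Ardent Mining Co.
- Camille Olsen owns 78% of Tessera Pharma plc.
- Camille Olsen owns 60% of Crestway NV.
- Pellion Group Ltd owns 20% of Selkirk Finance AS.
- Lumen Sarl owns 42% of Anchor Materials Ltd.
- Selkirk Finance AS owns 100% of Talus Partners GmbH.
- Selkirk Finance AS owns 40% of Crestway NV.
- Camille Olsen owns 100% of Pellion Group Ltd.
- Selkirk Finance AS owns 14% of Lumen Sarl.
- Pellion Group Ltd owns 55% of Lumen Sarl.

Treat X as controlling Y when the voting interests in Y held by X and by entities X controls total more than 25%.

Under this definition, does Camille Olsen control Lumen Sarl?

Camille holds 100% of Pellion, so Camille controls Pellion.
Camille holds 78% of Tessera, so Camille controls Tessera.
Pellion and Tessera together hold 20% + 57% = 77% of Selkirk, so Camille controls Selkirk.
Pellion and Tessera and Selkirk together hold 55% + 17% + 14% = 86% of Lumen, so Camille controls Lumen.

Yes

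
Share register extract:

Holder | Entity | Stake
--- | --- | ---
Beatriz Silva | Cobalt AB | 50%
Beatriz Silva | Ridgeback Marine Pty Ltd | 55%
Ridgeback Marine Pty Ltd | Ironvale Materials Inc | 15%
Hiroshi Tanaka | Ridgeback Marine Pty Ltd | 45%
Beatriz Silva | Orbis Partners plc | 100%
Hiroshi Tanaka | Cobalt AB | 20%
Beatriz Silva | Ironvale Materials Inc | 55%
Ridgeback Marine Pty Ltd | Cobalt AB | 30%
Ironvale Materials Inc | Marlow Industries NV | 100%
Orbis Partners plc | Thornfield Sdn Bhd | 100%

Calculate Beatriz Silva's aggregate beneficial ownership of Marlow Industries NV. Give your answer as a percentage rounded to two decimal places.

63.25%

Beatriz reaches Marlow along 2 paths.
Via Ridgeback → Ironvale: 55% × 15% × 100% = 8.25%.
Via Ironvale: 55% × 100% = 55%.
Total: 8.25% + 55% = 63.25%.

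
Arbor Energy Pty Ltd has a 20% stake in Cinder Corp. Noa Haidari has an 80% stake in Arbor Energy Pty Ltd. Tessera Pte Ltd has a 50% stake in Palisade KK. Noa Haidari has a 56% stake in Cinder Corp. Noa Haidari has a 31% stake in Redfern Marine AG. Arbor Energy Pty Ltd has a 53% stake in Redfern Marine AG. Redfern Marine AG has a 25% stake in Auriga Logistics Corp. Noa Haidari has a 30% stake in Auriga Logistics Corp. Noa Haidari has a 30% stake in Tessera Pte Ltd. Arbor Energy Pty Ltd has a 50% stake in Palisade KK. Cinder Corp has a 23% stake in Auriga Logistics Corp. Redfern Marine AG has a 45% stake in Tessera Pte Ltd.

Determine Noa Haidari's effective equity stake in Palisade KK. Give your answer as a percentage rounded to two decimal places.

71.52%

Noa reaches Palisade along 4 paths.
Via Arbor: 80% × 50% = 40%.
Via Tessera: 30% × 50% = 15%.
Via Redfern → Tessera: 31% × 45% × 50% = 6.975%.
Via Arbor → Redfern → Tessera: 80% × 53% × 45% × 50% = 9.54%.
Total: 40% + 15% + 6.975% + 9.54% = 71.515%.
Rounded: 71.52%.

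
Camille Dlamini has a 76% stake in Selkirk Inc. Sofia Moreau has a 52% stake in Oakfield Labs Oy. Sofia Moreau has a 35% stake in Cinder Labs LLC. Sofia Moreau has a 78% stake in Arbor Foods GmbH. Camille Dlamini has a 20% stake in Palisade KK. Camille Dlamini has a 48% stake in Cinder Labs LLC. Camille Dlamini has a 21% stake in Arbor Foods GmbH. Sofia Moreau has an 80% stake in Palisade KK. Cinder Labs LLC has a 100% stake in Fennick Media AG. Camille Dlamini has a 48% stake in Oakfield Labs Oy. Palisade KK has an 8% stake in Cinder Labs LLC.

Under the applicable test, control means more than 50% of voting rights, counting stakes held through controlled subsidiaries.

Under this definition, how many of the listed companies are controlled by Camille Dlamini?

1

Camille holds 76% of Selkirk, so Camille controls Selkirk.
No other company's threshold is met.
Camille controls 1 company.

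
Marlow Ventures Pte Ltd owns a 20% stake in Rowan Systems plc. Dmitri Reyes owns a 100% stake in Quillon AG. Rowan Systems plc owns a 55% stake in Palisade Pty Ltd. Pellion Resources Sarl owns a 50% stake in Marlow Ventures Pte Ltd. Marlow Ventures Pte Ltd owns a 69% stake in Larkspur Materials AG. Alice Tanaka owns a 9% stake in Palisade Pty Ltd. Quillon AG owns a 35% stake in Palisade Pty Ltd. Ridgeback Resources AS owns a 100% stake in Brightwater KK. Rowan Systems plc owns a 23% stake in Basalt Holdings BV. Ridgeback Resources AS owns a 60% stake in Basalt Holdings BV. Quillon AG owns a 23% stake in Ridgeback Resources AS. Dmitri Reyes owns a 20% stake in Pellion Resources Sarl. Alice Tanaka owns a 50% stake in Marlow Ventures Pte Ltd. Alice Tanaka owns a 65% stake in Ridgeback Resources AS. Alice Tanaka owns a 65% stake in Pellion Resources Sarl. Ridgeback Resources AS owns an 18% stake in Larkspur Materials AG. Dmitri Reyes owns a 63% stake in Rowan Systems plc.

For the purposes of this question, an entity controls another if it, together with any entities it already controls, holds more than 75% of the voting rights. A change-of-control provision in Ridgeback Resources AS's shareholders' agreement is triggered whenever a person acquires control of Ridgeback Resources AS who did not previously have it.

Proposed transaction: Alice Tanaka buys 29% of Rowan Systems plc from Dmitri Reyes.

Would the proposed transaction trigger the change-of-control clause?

The purchase adds only to Alice's holdings (Dmitri's stake shrinks), so Alice is the only person who could newly come to control Ridgeback.
Alice's largest direct stake is 65% in Pellion, which does not meet the threshold, so Alice controls no company.
In Ridgeback, Alice's side holds only 65%, not > 75%.
So before the transaction, Alice does not control Ridgeback.
After the purchase, Alice holds 29% of Rowan directly, and Dmitri's stake falls to 34%.
Alice's side now holds 29% of Rowan, not > 75%, so Alice still does not control Rowan.
After the transaction, Alice's side holds 65% of Ridgeback, not > 75%, so Alice still does not control Ridgeback.
No new person acquires control, so the clause is not triggered.

No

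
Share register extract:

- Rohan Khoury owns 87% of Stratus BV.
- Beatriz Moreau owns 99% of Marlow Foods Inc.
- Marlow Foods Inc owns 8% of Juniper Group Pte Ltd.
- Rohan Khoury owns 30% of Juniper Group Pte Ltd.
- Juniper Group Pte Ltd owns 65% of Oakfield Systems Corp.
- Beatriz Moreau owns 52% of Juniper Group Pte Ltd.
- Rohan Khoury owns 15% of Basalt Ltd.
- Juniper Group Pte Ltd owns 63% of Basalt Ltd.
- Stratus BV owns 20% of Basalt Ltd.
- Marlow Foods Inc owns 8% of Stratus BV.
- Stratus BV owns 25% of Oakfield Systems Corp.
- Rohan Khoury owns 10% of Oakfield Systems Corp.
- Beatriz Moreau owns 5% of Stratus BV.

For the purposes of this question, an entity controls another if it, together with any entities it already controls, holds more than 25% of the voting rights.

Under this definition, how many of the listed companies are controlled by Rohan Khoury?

Rohan holds 30% of Juniper, so Rohan controls Juniper.
Rohan holds 87% of Stratus, so Rohan controls Stratus.
Juniper and Stratus and Rohan together hold 63% + 20% + 15% = 98% of Basalt, so Rohan controls Basalt.
Juniper and Stratus and Rohan together hold 65% + 25% + 10% = 100% of Oakfield, so Rohan controls Oakfield.
No other company's threshold is met.
Rohan controls 4 companies.

4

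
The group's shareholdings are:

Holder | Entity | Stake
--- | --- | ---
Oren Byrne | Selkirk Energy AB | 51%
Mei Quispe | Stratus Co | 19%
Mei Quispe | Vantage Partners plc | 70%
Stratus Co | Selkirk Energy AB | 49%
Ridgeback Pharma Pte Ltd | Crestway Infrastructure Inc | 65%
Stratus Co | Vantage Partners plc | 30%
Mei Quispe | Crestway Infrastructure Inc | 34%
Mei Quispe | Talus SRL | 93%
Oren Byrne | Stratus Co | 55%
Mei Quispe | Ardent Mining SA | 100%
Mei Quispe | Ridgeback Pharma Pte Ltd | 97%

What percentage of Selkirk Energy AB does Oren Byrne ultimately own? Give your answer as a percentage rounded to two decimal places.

Oren reaches Selkirk along 2 paths.
Via Stratus: 55% × 49% = 26.95%.
Direct stake: 51% = 51%.
Total: 26.95% + 51% = 77.95%.

77.95%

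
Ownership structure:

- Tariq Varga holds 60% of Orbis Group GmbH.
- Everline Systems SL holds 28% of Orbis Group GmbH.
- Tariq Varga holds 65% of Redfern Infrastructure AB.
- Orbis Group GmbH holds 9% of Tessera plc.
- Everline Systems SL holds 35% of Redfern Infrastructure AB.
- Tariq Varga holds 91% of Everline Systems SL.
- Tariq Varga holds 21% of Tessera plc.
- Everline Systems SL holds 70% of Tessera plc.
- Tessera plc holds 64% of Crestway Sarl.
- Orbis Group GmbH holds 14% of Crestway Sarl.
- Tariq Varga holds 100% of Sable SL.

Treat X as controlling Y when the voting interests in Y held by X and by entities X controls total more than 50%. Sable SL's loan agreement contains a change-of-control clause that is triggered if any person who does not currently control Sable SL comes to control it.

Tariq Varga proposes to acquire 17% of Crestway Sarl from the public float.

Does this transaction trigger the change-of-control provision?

No

The purchase changes only Tariq's holdings, so Tariq is the only person who could newly come to control Sable.
Tariq holds 100% of Sable, so Tariq controls Sable.
So Tariq already controls Sable before the transaction.
After the purchase, Tariq holds 17% of Crestway directly.
Tariq controlled Sable already, so this is not a new person acquiring control; every other person's position is unchanged or reduced.
No new person acquires control, so the clause is not triggered.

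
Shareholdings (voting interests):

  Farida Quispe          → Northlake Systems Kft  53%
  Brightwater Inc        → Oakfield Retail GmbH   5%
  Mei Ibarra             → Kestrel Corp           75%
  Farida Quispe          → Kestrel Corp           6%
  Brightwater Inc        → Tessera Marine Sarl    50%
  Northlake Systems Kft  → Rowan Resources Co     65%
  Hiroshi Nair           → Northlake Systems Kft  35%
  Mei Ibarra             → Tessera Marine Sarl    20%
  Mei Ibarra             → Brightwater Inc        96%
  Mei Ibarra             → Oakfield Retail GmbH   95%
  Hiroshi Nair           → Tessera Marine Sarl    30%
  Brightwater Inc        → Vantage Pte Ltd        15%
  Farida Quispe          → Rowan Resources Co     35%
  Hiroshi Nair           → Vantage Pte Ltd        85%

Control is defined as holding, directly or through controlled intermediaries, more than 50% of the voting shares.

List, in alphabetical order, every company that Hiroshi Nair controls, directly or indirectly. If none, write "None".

Vantage Pte Ltd

Hiroshi holds 85% of Vantage, so Hiroshi controls Vantage.
No other company's threshold is met.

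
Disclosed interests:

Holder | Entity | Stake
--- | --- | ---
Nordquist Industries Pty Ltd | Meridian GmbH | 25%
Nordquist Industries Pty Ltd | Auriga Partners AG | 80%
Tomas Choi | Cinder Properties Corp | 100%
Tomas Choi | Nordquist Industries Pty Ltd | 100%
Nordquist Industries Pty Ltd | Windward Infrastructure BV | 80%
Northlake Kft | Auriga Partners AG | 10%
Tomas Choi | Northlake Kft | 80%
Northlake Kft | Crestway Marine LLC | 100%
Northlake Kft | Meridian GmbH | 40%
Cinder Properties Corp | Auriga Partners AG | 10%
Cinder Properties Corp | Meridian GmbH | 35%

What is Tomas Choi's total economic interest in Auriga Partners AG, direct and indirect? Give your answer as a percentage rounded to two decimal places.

Tomas reaches Auriga along 3 paths.
Via Northlake: 80% × 10% = 8%.
Via Nordquist: 100% × 80% = 80%.
Via Cinder: 100% × 10% = 10%.
Total: 8% + 80% + 10% = 98%.
Rounded: 98.00%.

98.00%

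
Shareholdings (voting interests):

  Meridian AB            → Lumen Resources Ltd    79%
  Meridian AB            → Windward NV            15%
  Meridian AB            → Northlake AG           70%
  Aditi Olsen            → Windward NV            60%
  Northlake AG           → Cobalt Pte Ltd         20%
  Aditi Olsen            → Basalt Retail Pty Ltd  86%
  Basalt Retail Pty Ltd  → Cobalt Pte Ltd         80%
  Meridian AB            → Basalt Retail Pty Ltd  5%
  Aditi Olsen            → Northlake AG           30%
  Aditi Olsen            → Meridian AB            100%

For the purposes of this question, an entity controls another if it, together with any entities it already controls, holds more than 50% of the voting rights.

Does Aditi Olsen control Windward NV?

Aditi holds 100% of Meridian, so Aditi controls Meridian.
Meridian and Aditi together hold 15% + 60% = 75% of Windward, so Aditi controls Windward.

Yes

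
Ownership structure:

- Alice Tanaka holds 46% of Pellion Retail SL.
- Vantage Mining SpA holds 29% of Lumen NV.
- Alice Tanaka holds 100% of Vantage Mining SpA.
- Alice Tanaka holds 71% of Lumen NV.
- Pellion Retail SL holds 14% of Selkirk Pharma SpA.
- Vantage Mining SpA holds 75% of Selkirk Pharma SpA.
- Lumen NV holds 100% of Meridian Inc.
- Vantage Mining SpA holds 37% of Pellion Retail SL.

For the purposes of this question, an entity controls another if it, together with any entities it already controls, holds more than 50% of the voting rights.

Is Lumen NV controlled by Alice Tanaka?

Alice holds 100% of Vantage, so Alice controls Vantage.
Alice and Vantage together hold 71% + 29% = 100% of Lumen, so Alice controls Lumen.

Yes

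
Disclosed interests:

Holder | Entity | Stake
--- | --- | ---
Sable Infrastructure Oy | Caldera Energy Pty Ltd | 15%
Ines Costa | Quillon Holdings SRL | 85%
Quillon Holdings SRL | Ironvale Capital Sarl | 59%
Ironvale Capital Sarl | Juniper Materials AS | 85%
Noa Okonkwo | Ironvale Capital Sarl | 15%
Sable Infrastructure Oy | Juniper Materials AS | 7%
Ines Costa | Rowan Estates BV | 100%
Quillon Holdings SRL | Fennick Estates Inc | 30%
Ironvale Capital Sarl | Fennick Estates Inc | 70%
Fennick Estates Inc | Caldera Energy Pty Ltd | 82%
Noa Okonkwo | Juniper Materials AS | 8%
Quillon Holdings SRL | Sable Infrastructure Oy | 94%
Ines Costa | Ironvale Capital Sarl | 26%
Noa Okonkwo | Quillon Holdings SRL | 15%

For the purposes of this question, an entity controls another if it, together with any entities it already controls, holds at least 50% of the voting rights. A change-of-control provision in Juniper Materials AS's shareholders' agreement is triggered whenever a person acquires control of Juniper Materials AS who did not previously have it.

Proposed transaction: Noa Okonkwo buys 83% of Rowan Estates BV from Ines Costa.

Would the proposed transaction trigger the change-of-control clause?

The purchase adds only to Noa's holdings (Ines's stake shrinks), so Noa is the only person who could newly come to control Juniper.
Noa's largest direct stake is 15% in Quillon, which does not meet the threshold, so Noa controls no company.
In Juniper, Noa's side holds only 8%, not ≥ 50%.
So before the transaction, Noa does not control Juniper.
After the purchase, Noa holds 83% of Rowan directly, and Ines's stake falls to 17%.
Noa holds 83% of Rowan, so Noa controls Rowan.
After the transaction, Noa's side holds 8% of Juniper, not ≥ 50%, so Noa still does not control Juniper.
No new person acquires control, so the clause is not triggered.

No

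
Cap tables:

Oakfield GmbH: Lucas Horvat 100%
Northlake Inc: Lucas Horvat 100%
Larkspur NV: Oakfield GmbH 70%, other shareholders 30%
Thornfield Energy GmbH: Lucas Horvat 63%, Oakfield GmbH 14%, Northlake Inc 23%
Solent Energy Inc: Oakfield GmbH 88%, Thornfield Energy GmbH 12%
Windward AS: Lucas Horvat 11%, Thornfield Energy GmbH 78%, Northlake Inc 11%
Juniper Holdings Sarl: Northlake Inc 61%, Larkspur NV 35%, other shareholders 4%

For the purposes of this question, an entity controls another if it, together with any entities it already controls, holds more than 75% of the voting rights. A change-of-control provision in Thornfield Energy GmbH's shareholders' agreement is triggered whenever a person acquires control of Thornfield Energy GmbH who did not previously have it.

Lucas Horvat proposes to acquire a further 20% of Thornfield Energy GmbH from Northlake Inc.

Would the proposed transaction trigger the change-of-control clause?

The purchase adds only to Lucas's holdings (Northlake's stake shrinks), so Lucas is the only person who could newly come to control Thornfield.
Lucas holds 100% of Oakfield, so Lucas controls Oakfield.
Lucas holds 100% of Northlake, so Lucas controls Northlake.
Lucas and Oakfield and Northlake together hold 63% + 14% + 23% = 100% of Thornfield, so Lucas controls Thornfield.
So Lucas already controls Thornfield before the transaction.
After the purchase, Lucas's direct stake in Thornfield rises to 63% + 20% = 83%, and Northlake's stake falls to 3%.
Lucas controlled Thornfield already, so this is not a new person acquiring control; every other person's position is unchanged or reduced.
No new person acquires control, so the clause is not triggered.

No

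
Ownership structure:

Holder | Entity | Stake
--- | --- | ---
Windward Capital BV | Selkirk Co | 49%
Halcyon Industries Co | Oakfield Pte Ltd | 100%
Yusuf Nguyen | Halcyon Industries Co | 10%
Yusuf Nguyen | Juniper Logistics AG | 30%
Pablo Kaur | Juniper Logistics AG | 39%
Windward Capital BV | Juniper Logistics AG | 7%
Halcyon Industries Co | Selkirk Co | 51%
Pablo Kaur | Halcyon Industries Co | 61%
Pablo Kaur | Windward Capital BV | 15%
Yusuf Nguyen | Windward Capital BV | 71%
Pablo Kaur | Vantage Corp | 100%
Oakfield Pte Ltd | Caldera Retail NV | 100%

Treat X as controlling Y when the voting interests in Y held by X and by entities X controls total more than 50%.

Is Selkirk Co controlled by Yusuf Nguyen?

No

Yusuf holds 71% of Windward, so Yusuf controls Windward.
In Selkirk, Yusuf's side holds only 49%, not > 50%.
So Yusuf does not control Selkirk.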